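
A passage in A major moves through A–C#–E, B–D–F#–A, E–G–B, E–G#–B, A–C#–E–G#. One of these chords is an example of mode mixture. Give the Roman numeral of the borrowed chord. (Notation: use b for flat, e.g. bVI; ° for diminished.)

In A major the diatonic chords are A, Bm, C#m, D, E, F#m, G#dim. A–C#–E = A, B–D–F#–A = Bm7, E–G#–B = E and A–C#–E–G# = Amaj7 are all diatonic. E–G–B doesn't fit — on degree 5 A major would have E (V). Em is the degree-5 chord of A minor, so it is the borrowed v.

v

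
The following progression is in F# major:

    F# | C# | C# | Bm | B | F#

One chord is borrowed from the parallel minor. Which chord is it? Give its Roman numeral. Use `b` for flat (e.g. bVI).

iv

In F# major the diatonic chords are F#, G#m, A#m, B, C#, D#m, E#dim. F#, C# and B all belong to that set. But Bm (B–D–F#) is foreign: the diatonic IV on degree 4 is B, whereas Bm comes from F# minor. It is labeled iv.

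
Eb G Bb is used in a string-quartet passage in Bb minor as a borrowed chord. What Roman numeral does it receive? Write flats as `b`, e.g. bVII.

Eb is scale degree 4 in Bb minor. Eb–G–Bb is a major chord — the form found in Bb major, not the diatonic iv (Ebm). Borrowed into Bb minor it is written IV.

IV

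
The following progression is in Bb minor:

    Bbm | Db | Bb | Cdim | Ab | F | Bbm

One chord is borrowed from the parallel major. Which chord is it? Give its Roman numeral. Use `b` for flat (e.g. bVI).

I

The diatonic triads in Bb minor (with V from harmonic minor) are Bbm, Cdim, Db, Ebm, F, Gb, Ab. Of the given chords, Bbm, Db, Cdim, Ab and F are diatonic. But Bb (Bb–D–F) is foreign: the diatonic i on degree 1 is Bbm, whereas Bb comes from Bb major. It is labeled I.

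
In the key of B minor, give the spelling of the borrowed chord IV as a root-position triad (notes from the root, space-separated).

The root, E, is scale degree 4 — the same note in B minor and B major; only the chord quality changes. Stacking thirds in B major on E gives E–G#–B.

E G# B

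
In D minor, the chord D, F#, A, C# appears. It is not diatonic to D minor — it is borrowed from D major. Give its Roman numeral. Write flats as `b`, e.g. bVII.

The root D is the diatonic 1st degree of D minor; the borrowing shows in the chord quality. Diatonically D minor has Dm (i) on that degree; D–F#–A–C# is instead the major-seventh chord native to D major, so it takes the label Imaj7.

Imaj7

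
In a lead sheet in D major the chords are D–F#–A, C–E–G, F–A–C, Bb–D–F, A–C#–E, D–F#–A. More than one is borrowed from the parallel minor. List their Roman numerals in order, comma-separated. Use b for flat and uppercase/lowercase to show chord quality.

The diatonic triads in D major are D, Em, F#m, G, A, Bm, C#dim. D–F#–A = D and A–C#–E = A both belong to that set. But C–E–G is foreign: the diatonic vii° on degree 7 is C#dim, whereas C comes from D minor. It is labeled bVII. F–A–C doesn't fit — on degree 3 D major would have F#m (iii). F is the degree-3 chord of D minor, so it is the borrowed bIII. Bb–D–F doesn't fit — on degree 6 D major would have Bm (vi). Bb is the degree-6 chord of D minor, so it is the borrowed bVI.

bVII, bIII, bVI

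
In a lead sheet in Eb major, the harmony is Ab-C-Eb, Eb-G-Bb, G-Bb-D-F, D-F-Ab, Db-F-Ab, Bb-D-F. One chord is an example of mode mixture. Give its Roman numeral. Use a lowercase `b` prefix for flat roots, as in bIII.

The diatonic triads in Eb major are Eb, Fm, Gm, Ab, Bb, Cm, Ddim. Ab–C–Eb = Ab, Eb–G–Bb = Eb, G–Bb–D–F = Gm7, D–F–Ab = Ddim and Bb–D–F = Bb all belong to that set. Db–F–Ab is not: scale degree 7 in Eb major carries Ddim (vii°). In Eb minor the chord on that degree is Db, so here it functions as bVII, borrowed from the parallel minor.

bVII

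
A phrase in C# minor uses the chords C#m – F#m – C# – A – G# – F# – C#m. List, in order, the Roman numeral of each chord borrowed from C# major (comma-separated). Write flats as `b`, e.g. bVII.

The diatonic triads in C# minor (with V from harmonic minor) are C#m, D#dim, E, F#m, G#, A, B. Of the given chords, C#m, F#m, A and G# are diatonic. But C# (C#–E#–G#) is foreign: the diatonic i on degree 1 is C#m, whereas C# comes from C# major. It is labeled I. But F# (F#–A#–C#) is foreign: the diatonic iv on degree 4 is F#m, whereas F# comes from C# major. It is labeled IV.

I, IV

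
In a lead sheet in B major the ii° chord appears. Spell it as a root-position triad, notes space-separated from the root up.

The root, C#, is scale degree 2 — the same note in B major and B minor; only the chord quality changes. Building the diminished chord from the parallel minor on C#: C#–E–G.

C# E G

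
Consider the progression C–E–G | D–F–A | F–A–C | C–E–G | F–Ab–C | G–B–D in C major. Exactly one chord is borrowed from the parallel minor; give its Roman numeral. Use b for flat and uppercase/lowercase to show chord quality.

iv

In C major the diatonic chords are C, Dm, Em, F, G, Am, Bdim. Of the given chords, C–E–G = C, D–F–A = Dm, F–A–C = F and G–B–D = G are diatonic. F–Ab–C is not: scale degree 4 in C major carries F (IV). In C minor the chord on that degree is Fm, so here it functions as iv, borrowed from the parallel minor.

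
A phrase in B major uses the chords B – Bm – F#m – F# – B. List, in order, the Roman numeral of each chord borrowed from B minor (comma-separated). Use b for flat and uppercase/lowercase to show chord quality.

B major has the diatonic set B, C#m, D#m, E, F#, G#m, A#dim. B and F# both belong to that set. But Bm (B–D–F#) is foreign: the diatonic I on degree 1 is B, whereas Bm comes from B minor. It is labeled i. F#m (F#–A–C#) is not: scale degree 5 in B major carries F# (V). In B minor the chord on that degree is F#m, so here it functions as v, borrowed from the parallel minor.

i, v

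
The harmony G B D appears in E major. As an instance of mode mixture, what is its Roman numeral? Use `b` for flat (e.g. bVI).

In E major scale degree 3 is G#; G is its lowered form, from E minor. The diatonic chord on degree 3 would be G#m (iii), but G–B–D is the major chord from E minor. As a borrowed chord it is labeled bIII.

bIII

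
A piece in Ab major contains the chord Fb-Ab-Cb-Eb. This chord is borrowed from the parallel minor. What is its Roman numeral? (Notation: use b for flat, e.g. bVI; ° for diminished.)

bVImaj7

The root Fb is the lowered 6th scale degree — diatonically Ab major has F there. The diatonic chord on degree 6 would be Fm (vi), but Fb–Ab–Cb–Eb is the major-seventh chord from Ab minor. As a borrowed chord it is labeled bVImaj7.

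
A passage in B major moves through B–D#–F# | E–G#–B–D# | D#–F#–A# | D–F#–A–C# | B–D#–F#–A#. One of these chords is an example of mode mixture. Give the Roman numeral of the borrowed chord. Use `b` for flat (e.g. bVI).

B major has the diatonic set B, C#m, D#m, E, F#, G#m, A#dim. Of the given chords, B–D#–F# = B, E–G#–B–D# = Emaj7, D#–F#–A# = D#m and B–D#–F#–A# = Bmaj7 are diatonic. D–F#–A–C# is not: scale degree 3 in B major carries D#m (iii). In B minor the chord on that degree is Dmaj7, so here it functions as bIIImaj7, borrowed from the parallel minor.

bIIImaj7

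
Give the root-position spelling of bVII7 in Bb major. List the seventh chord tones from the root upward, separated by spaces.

Ab C Eb Gb

bVII7 is built on the lowered scale degree 7. In Bb major degree 7 is A; lowered it becomes Ab. Stacking thirds in Bb minor on Ab gives Ab–C–Eb–Gb.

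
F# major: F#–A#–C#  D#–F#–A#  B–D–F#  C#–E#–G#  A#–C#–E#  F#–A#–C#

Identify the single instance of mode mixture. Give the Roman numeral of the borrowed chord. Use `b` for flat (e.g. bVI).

iv

In F# major the diatonic chords are F#, G#m, A#m, B, C#, D#m, E#dim. F#–A#–C# = F#, D#–F#–A# = D#m, C#–E#–G# = C# and A#–C#–E# = A#m all belong to that set. But B–D–F# is foreign: the diatonic IV on degree 4 is B, whereas Bm comes from F# minor. It is labeled iv.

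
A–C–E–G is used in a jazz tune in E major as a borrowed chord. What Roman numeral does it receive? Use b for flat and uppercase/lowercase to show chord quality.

A is scale degree 4 in E major. The diatonic chord on degree 4 would be A (IV), but A–C–E–G is the minor-seventh chord from E minor. As a borrowed chord it is labeled iv7.

iv7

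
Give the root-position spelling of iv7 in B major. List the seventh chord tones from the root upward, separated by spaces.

E G B D

iv7 is built on scale degree 4, which is E in both B major and its parallel. Stacking thirds in B minor on E gives E–G–B–D.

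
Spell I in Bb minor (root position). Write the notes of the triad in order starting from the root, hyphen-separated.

The root, Bb, is scale degree 1 — the same note in Bb minor and Bb major; only the chord quality changes. Building the major chord from the parallel major on Bb: Bb–D–F.

Bb-D-F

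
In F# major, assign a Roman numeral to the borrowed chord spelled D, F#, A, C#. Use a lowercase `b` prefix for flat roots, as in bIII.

bVImaj7

The root D is the lowered 6th scale degree — diatonically F# major has D# there. D–F#–A–C# is a major-seventh chord — the form found in F# minor, not the diatonic vi (D#m). Borrowed into F# major it is written bVImaj7.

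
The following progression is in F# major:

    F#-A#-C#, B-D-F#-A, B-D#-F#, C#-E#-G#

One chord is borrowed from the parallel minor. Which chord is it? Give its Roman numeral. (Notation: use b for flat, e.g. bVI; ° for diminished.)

In F# major the diatonic chords are F#, G#m, A#m, B, C#, D#m, E#dim. F#–A#–C# = F#, B–D#–F# = B and C#–E#–G# = C# are all diatonic. But B–D–F#–A is foreign: the diatonic IV on degree 4 is B, whereas Bm7 comes from F# minor. It is labeled iv7.

iv7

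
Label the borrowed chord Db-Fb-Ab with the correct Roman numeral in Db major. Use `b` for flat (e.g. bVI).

Db is scale degree 1 in Db major. Db–Fb–Ab is a minor chord — the form found in Db minor, not the diatonic I (Db). Borrowed into Db major it is written i.

i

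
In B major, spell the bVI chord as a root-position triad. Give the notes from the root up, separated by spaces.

G B D

bVI is built on the lowered scale degree 6. In B major degree 6 is G#; lowered it becomes G. Stacking thirds in B minor on G gives G–B–D.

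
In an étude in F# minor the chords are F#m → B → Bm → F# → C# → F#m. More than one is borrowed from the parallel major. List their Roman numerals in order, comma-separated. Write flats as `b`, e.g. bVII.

The diatonic triads in F# minor (with V from harmonic minor) are F#m, G#dim, A, Bm, C#, D, E. F#m, Bm and C# are all diatonic. B (B–D#–F#) is not: scale degree 4 in F# minor carries Bm (iv). In F# major the chord on that degree is B, so here it functions as IV, borrowed from the parallel major. F# (F#–A#–C#) doesn't fit — on degree 1 F# minor would have F#m (i). F# is the degree-1 chord of F# major, so it is the borrowed I.

IV, I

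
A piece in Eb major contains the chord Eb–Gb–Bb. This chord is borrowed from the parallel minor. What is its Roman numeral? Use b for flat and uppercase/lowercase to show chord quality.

i

The root Eb is the diatonic 1st degree of Eb major; the borrowing shows in the chord quality. The diatonic chord on degree 1 would be Eb (I), but Eb–Gb–Bb is the minor chord from Eb minor. As a borrowed chord it is labeled i.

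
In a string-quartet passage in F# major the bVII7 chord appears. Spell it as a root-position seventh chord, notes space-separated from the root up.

The root of bVII7 is the lowered 7th degree: E# becomes E. Building the dominant-seventh chord from the parallel minor on E: E–G#–B–D.

E G# B D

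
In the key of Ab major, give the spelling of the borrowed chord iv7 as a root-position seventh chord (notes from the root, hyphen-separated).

iv7 is built on scale degree 4, which is Db in both Ab major and its parallel. Stacking thirds in Ab minor on Db gives Db–Fb–Ab–Cb.

Db-Fb-Ab-Cb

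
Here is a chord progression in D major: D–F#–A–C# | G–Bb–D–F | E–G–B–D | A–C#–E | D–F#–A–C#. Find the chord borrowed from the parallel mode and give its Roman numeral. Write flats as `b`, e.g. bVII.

iv7

The diatonic triads in D major are D, Em, F#m, G, A, Bm, C#dim. D–F#–A–C# = Dmaj7, E–G–B–D = Em7 and A–C#–E = A are all diatonic. But G–Bb–D–F is foreign: the diatonic IV on degree 4 is G, whereas Gm7 comes from D minor. It is labeled iv7.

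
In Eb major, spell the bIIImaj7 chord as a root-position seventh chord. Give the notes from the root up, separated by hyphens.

Gb-Bb-Db-F

bIIImaj7 is built on the lowered scale degree 3. In Eb major degree 3 is G; lowered it becomes Gb. In Eb minor the chord on Gb is Gb–Bb–Db–F.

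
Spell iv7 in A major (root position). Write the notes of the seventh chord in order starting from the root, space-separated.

D F A C

iv7 is built on scale degree 4, which is D in both A major and its parallel. Stacking thirds in A minor on D gives D–F–A–C.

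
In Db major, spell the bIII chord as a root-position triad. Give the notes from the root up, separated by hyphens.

Fb-Ab-Cb

bIII is built on the lowered scale degree 3. In Db major degree 3 is F; lowered it becomes Fb. Building the major chord from the parallel minor on Fb: Fb–Ab–Cb.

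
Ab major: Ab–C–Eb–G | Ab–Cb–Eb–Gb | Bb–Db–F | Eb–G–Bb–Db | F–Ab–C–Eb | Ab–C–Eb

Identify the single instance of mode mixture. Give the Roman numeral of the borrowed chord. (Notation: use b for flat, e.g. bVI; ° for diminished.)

i7

In Ab major the diatonic chords are Ab, Bbm, Cm, Db, Eb, Fm, Gdim. Ab–C–Eb–G = Abmaj7, Bb–Db–F = Bbm, Eb–G–Bb–Db = Eb7, F–Ab–C–Eb = Fm7 and Ab–C–Eb = Ab are all diatonic. Ab–Cb–Eb–Gb doesn't fit — on degree 1 Ab major would have Ab (I). Abm7 is the degree-1 chord of Ab minor, so it is the borrowed i7.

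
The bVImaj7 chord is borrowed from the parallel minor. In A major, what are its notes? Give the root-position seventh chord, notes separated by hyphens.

F-A-C-E

The root of bVImaj7 is the lowered 6th degree: F# becomes F. In A minor the chord on F is F–A–C–E.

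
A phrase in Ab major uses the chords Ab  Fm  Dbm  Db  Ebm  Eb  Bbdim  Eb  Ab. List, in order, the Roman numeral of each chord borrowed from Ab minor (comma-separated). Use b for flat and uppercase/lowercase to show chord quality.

The diatonic triads in Ab major are Ab, Bbm, Cm, Db, Eb, Fm, Gdim. Ab, Fm, Db and Eb all belong to that set. But Dbm (Db–Fb–Ab) is foreign: the diatonic IV on degree 4 is Db, whereas Dbm comes from Ab minor. It is labeled iv. But Ebm (Eb–Gb–Bb) is foreign: the diatonic V on degree 5 is Eb, whereas Ebm comes from Ab minor. It is labeled v. Bbdim (Bb–Db–Fb) is not: scale degree 2 in Ab major carries Bbm (ii). In Ab minor the chord on that degree is Bbdim, so here it functions as ii°, borrowed from the parallel minor.

iv, v, ii°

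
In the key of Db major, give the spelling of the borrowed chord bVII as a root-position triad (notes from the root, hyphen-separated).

Cb-Eb-Gb

bVII is built on the lowered scale degree 7. In Db major degree 7 is C; lowered it becomes Cb. Building the major chord from the parallel minor on Cb: Cb–Eb–Gb.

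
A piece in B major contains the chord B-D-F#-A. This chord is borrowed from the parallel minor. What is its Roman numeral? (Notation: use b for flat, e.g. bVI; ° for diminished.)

The root B is the diatonic 1st degree of B major; the borrowing shows in the chord quality. The diatonic chord on degree 1 would be B (I), but B–D–F#–A is the minor-seventh chord from B minor. As a borrowed chord it is labeled i7.

i7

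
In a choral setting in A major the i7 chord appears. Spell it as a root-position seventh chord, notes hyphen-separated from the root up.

A-C-E-G

The root, A, is scale degree 1 — the same note in A major and A minor; only the chord quality changes. Stacking thirds in A minor on A gives A–C–E–G.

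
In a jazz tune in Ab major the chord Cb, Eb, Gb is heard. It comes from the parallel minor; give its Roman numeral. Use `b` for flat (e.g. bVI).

bIII

Cb is the lowered form of scale degree 3 in Ab major (the diatonic degree 3 is C). Cb–Eb–Gb is a major chord — the form found in Ab minor, not the diatonic iii (Cm). Borrowed into Ab major it is written bIII.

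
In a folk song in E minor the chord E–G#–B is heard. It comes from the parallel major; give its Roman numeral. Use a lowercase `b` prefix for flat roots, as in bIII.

E is scale degree 1 in E minor. The diatonic chord on degree 1 would be Em (i), but E–G#–B is the major chord from E major. As a borrowed chord it is labeled I.

I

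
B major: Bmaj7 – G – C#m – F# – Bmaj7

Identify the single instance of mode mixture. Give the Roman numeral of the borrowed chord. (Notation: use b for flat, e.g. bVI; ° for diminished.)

The diatonic triads in B major are B, C#m, D#m, E, F#, G#m, A#dim. Bmaj7, C#m and F# all belong to that set. But G (G–B–D) is foreign: the diatonic vi on degree 6 is G#m, whereas G comes from B minor. It is labeled bVI.

bVI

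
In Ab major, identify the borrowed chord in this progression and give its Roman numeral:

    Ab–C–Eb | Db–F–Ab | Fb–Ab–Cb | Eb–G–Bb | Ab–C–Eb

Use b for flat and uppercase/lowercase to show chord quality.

bVI

Ab major has the diatonic set Ab, Bbm, Cm, Db, Eb, Fm, Gdim. Of the given chords, Ab–C–Eb = Ab, Db–F–Ab = Db and Eb–G–Bb = Eb are diatonic. Fb–Ab–Cb doesn't fit — on degree 6 Ab major would have Fm (vi). Fb is the degree-6 chord of Ab minor, so it is the borrowed bVI.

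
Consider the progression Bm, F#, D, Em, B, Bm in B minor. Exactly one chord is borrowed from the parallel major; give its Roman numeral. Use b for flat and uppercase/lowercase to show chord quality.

B minor has the diatonic set Bm, C#dim, D, Em, F#, G, A (with V from harmonic minor). Of the given chords, Bm, F#, D and Em are diatonic. B (B–D#–F#) doesn't fit — on degree 1 B minor would have Bm (i). B is the degree-1 chord of B major, so it is the borrowed I.

I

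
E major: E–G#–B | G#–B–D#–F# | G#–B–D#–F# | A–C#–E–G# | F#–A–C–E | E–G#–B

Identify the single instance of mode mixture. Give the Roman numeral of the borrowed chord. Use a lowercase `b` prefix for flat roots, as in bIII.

The diatonic triads in E major are E, F#m, G#m, A, B, C#m, D#dim. E–G#–B = E, G#–B–D#–F# = G#m7 and A–C#–E–G# = Amaj7 are all diatonic. But F#–A–C–E is foreign: the diatonic ii on degree 2 is F#m, whereas F#m7b5 comes from E minor. It is labeled iiø7.

iiø7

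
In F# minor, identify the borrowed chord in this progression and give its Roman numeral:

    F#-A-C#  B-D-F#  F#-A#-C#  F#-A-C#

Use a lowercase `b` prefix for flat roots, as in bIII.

F# minor has the diatonic set F#m, G#dim, A, Bm, C#, D, E (with V from harmonic minor). Of the given chords, F#–A–C# = F#m and B–D–F# = Bm are diatonic. F#–A#–C# doesn't fit — on degree 1 F# minor would have F#m (i). F# is the degree-1 chord of F# major, so it is the borrowed I.

I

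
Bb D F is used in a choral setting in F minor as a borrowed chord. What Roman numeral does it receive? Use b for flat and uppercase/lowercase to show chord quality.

IV

The root Bb is the diatonic 4th degree of F minor; the borrowing shows in the chord quality. The diatonic chord on degree 4 would be Bbm (iv), but Bb–D–F is the major chord from F major. As a borrowed chord it is labeled IV.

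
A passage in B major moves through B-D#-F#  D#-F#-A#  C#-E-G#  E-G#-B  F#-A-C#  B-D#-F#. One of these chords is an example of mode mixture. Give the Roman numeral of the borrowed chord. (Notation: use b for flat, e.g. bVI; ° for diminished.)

v

The diatonic triads in B major are B, C#m, D#m, E, F#, G#m, A#dim. Of the given chords, B–D#–F# = B, D#–F#–A# = D#m, C#–E–G# = C#m and E–G#–B = E are diatonic. But F#–A–C# is foreign: the diatonic V on degree 5 is F#, whereas F#m comes from B minor. It is labeled v.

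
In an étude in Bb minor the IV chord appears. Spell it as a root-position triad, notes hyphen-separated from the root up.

The root, Eb, is scale degree 4 — the same note in Bb minor and Bb major; only the chord quality changes. Building the major chord from the parallel major on Eb: Eb–G–Bb.

Eb-G-Bb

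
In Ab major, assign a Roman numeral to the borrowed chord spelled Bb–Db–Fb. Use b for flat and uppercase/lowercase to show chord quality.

ii°

Bb is scale degree 2 in Ab major. Diatonically Ab major has Bbm (ii) on that degree; Bb–Db–Fb is instead the diminished chord native to Ab minor, so it takes the label ii°.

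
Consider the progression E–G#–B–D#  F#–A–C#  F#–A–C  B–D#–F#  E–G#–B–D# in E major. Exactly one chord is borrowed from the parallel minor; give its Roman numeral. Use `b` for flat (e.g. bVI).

ii°

The diatonic triads in E major are E, F#m, G#m, A, B, C#m, D#dim. E–G#–B–D# = Emaj7, F#–A–C# = F#m and B–D#–F# = B are all diatonic. F#–A–C is not: scale degree 2 in E major carries F#m (ii). In E minor the chord on that degree is F#dim, so here it functions as ii°, borrowed from the parallel minor.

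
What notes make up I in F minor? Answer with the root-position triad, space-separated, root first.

F A C

The root, F, is scale degree 1 — the same note in F minor and F major; only the chord quality changes. In F major the chord on F is F–A–C.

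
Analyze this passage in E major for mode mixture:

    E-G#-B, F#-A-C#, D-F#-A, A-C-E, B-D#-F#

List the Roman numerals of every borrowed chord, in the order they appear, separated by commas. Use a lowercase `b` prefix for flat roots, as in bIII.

E major has the diatonic set E, F#m, G#m, A, B, C#m, D#dim. Of the given chords, E–G#–B = E, F#–A–C# = F#m and B–D#–F# = B are diatonic. D–F#–A is not: scale degree 7 in E major carries D#dim (vii°). In E minor the chord on that degree is D, so here it functions as bVII, borrowed from the parallel minor. A–C–E doesn't fit — on degree 4 E major would have A (IV). Am is the degree-4 chord of E minor, so it is the borrowed iv.

bVII, iv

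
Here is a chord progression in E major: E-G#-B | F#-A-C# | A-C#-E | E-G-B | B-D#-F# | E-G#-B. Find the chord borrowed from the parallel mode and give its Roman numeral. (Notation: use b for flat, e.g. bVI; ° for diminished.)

E major has the diatonic set E, F#m, G#m, A, B, C#m, D#dim. Of the given chords, E–G#–B = E, F#–A–C# = F#m, A–C#–E = A and B–D#–F# = B are diatonic. E–G–B is not: scale degree 1 in E major carries E (I). In E minor the chord on that degree is Em, so here it functions as i, borrowed from the parallel minor.

i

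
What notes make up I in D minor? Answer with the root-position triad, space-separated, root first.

I is built on scale degree 1, which is D in both D minor and its parallel. Building the major chord from the parallel major on D: D–F#–A.

D F# A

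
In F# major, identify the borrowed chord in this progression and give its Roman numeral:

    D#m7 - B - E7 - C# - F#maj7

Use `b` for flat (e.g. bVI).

bVII7

The diatonic triads in F# major are F#, G#m, A#m, B, C#, D#m, E#dim. D#m7, B, C# and F#maj7 are all diatonic. E7 (E–G#–B–D) is not: scale degree 7 in F# major carries E#dim (vii°). In F# minor the chord on that degree is E7, so here it functions as bVII7, borrowed from the parallel minor.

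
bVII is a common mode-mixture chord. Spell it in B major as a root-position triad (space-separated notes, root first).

A C# E

Scale degree 7 in B major is A#. bVII uses the lowered form, A, taken from B minor. In B minor the chord on A is A–C#–E.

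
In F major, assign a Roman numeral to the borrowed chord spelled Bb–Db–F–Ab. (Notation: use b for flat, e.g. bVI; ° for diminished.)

iv7

Bb is scale degree 4 in F major. Diatonically F major has Bb (IV) on that degree; Bb–Db–F–Ab is instead the minor-seventh chord native to F minor, so it takes the label iv7.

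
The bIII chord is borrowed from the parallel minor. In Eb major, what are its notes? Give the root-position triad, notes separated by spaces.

Scale degree 3 in Eb major is G. bIII uses the lowered form, Gb, taken from Eb minor. In Eb minor the chord on Gb is Gb–Bb–Db.

Gb Bb Db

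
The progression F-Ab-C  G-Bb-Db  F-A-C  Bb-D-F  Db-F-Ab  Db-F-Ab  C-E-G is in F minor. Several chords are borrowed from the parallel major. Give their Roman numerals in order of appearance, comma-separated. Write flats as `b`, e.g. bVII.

F minor has the diatonic set Fm, Gdim, Ab, Bbm, C, Db, Eb (with V from harmonic minor). Of the given chords, F–Ab–C = Fm, G–Bb–Db = Gdim, Db–F–Ab = Db and C–E–G = C are diatonic. But F–A–C is foreign: the diatonic i on degree 1 is Fm, whereas F comes from F major. It is labeled I. Bb–D–F is not: scale degree 4 in F minor carries Bbm (iv). In F major the chord on that degree is Bb, so here it functions as IV, borrowed from the parallel major.

I, IV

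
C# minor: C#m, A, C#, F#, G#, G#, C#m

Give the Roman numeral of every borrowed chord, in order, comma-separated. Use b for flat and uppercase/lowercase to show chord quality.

I, IV

The diatonic triads in C# minor (with V from harmonic minor) are C#m, D#dim, E, F#m, G#, A, B. C#m, A and G# are all diatonic. C# (C#–E#–G#) doesn't fit — on degree 1 C# minor would have C#m (i). C# is the degree-1 chord of C# major, so it is the borrowed I. F# (F#–A#–C#) is not: scale degree 4 in C# minor carries F#m (iv). In C# major the chord on that degree is F#, so here it functions as IV, borrowed from the parallel major.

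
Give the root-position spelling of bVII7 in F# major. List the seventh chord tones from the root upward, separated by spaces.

Scale degree 7 in F# major is E#. bVII7 uses the lowered form, E, taken from F# minor. Stacking thirds in F# minor on E gives E–G#–B–D.

E G# B D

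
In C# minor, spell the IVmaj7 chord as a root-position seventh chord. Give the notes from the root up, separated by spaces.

F# A# C# E#

The root, F#, is scale degree 4 — the same note in C# minor and C# major; only the chord quality changes. In C# major the chord on F# is F#–A#–C#–E#.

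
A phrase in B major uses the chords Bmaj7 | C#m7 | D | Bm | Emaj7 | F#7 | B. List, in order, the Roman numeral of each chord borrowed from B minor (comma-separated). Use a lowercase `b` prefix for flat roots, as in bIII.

bIII, i

The diatonic triads in B major are B, C#m, D#m, E, F#, G#m, A#dim. Bmaj7, C#m7, Emaj7, F#7 and B all belong to that set. D (D–F#–A) is not: scale degree 3 in B major carries D#m (iii). In B minor the chord on that degree is D, so here it functions as bIII, borrowed from the parallel minor. But Bm (B–D–F#) is foreign: the diatonic I on degree 1 is B, whereas Bm comes from B minor. It is labeled i.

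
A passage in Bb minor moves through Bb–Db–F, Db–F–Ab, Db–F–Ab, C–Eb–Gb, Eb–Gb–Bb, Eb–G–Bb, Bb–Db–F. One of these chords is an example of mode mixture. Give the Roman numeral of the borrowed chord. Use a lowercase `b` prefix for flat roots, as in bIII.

IV

In Bb minor (with V from harmonic minor) the diatonic chords are Bbm, Cdim, Db, Ebm, F, Gb, Ab. Bb–Db–F = Bbm, Db–F–Ab = Db, C–Eb–Gb = Cdim and Eb–Gb–Bb = Ebm are all diatonic. Eb–G–Bb is not: scale degree 4 in Bb minor carries Ebm (iv). In Bb major the chord on that degree is Eb, so here it functions as IV, borrowed from the parallel major.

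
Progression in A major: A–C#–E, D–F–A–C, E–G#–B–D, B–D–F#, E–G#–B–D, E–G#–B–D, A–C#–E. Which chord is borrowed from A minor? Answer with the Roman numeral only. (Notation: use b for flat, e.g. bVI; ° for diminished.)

iv7

In A major the diatonic chords are A, Bm, C#m, D, E, F#m, G#dim. Of the given chords, A–C#–E = A, E–G#–B–D = E7 and B–D–F# = Bm are diatonic. D–F–A–C is not: scale degree 4 in A major carries D (IV). In A minor the chord on that degree is Dm7, so here it functions as iv7, borrowed from the parallel minor.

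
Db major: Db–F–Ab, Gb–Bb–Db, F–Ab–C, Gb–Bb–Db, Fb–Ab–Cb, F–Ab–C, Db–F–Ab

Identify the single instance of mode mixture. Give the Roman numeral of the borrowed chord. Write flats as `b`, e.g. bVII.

The diatonic triads in Db major are Db, Ebm, Fm, Gb, Ab, Bbm, Cdim. Db–F–Ab = Db, Gb–Bb–Db = Gb and F–Ab–C = Fm all belong to that set. Fb–Ab–Cb doesn't fit — on degree 3 Db major would have Fm (iii). Fb is the degree-3 chord of Db minor, so it is the borrowed bIII.

bIII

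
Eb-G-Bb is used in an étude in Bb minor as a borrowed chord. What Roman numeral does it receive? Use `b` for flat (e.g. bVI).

IV

The root Eb is the diatonic 4th degree of Bb minor; the borrowing shows in the chord quality. The diatonic chord on degree 4 would be Ebm (iv), but Eb–G–Bb is the major chord from Bb major. As a borrowed chord it is labeled IV.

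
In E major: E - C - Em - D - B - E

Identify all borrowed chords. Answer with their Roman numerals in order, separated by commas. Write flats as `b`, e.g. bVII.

bVI, i, bVII

E major has the diatonic set E, F#m, G#m, A, B, C#m, D#dim. E and B both belong to that set. C (C–E–G) is not: scale degree 6 in E major carries C#m (vi). In E minor the chord on that degree is C, so here it functions as bVI, borrowed from the parallel minor. Em (E–G–B) is not: scale degree 1 in E major carries E (I). In E minor the chord on that degree is Em, so here it functions as i, borrowed from the parallel minor. D (D–F#–A) doesn't fit — on degree 7 E major would have D#dim (vii°). D is the degree-7 chord of E minor, so it is the borrowed bVII.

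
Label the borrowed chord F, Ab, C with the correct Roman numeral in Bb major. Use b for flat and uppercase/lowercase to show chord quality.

The root F is the diatonic 5th degree of Bb major; the borrowing shows in the chord quality. Diatonically Bb major has F (V) on that degree; F–Ab–C is instead the minor chord native to Bb minor, so it takes the label v.

v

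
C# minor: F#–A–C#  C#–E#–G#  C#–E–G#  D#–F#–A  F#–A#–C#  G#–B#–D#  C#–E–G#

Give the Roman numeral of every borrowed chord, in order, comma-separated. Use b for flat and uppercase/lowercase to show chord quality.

C# minor has the diatonic set C#m, D#dim, E, F#m, G#, A, B (with V from harmonic minor). Of the given chords, F#–A–C# = F#m, C#–E–G# = C#m, D#–F#–A = D#dim and G#–B#–D# = G# are diatonic. C#–E#–G# is not: scale degree 1 in C# minor carries C#m (i). In C# major the chord on that degree is C#, so here it functions as I, borrowed from the parallel major. But F#–A#–C# is foreign: the diatonic iv on degree 4 is F#m, whereas F# comes from C# major. It is labeled IV.

I, IV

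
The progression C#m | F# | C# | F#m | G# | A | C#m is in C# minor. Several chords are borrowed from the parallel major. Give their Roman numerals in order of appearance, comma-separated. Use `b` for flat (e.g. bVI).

C# minor has the diatonic set C#m, D#dim, E, F#m, G#, A, B (with V from harmonic minor). C#m, F#m, G# and A all belong to that set. F# (F#–A#–C#) doesn't fit — on degree 4 C# minor would have F#m (iv). F# is the degree-4 chord of C# major, so it is the borrowed IV. C# (C#–E#–G#) is not: scale degree 1 in C# minor carries C#m (i). In C# major the chord on that degree is C#, so here it functions as I, borrowed from the parallel major.

IV, I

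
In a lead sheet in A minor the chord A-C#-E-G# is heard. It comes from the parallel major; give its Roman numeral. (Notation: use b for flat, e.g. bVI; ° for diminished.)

The root A is the diatonic 1st degree of A minor; the borrowing shows in the chord quality. The diatonic chord on degree 1 would be Am (i), but A–C#–E–G# is the major-seventh chord from A major. As a borrowed chord it is labeled Imaj7.

Imaj7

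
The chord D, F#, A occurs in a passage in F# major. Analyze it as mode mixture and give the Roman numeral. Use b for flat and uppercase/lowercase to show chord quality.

The root D is the lowered 6th scale degree — diatonically F# major has D# there. The diatonic chord on degree 6 would be D#m (vi), but D–F#–A is the major chord from F# minor. As a borrowed chord it is labeled bVI.

bVI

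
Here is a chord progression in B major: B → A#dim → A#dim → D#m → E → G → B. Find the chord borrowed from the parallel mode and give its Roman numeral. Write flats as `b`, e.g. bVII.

The diatonic triads in B major are B, C#m, D#m, E, F#, G#m, A#dim. B, A#dim, D#m and E all belong to that set. G (G–B–D) is not: scale degree 6 in B major carries G#m (vi). In B minor the chord on that degree is G, so here it functions as bVI, borrowed from the parallel minor.

bVI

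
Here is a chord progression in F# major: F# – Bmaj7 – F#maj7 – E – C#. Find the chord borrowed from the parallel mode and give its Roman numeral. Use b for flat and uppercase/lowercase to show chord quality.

bVII

F# major has the diatonic set F#, G#m, A#m, B, C#, D#m, E#dim. F#, Bmaj7, F#maj7 and C# all belong to that set. E (E–G#–B) doesn't fit — on degree 7 F# major would have E#dim (vii°). E is the degree-7 chord of F# minor, so it is the borrowed bVII.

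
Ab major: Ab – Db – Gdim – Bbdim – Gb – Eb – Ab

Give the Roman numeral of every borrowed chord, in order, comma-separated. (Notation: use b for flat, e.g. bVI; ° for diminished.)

ii°, bVII

Ab major has the diatonic set Ab, Bbm, Cm, Db, Eb, Fm, Gdim. Ab, Db, Gdim and Eb are all diatonic. Bbdim (Bb–Db–Fb) doesn't fit — on degree 2 Ab major would have Bbm (ii). Bbdim is the degree-2 chord of Ab minor, so it is the borrowed ii°. Gb (Gb–Bb–Db) is not: scale degree 7 in Ab major carries Gdim (vii°). In Ab minor the chord on that degree is Gb, so here it functions as bVII, borrowed from the parallel minor.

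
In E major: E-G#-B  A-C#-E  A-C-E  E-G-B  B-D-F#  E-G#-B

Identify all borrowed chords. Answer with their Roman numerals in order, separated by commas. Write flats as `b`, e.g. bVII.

iv, i, v

In E major the diatonic chords are E, F#m, G#m, A, B, C#m, D#dim. E–G#–B = E and A–C#–E = A both belong to that set. But A–C–E is foreign: the diatonic IV on degree 4 is A, whereas Am comes from E minor. It is labeled iv. But E–G–B is foreign: the diatonic I on degree 1 is E, whereas Em comes from E minor. It is labeled i. But B–D–F# is foreign: the diatonic V on degree 5 is B, whereas Bm comes from E minor. It is labeled v.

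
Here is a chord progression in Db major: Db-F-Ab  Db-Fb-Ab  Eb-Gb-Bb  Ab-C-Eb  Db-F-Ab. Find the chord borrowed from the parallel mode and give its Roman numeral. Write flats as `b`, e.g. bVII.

i

Db major has the diatonic set Db, Ebm, Fm, Gb, Ab, Bbm, Cdim. Db–F–Ab = Db, Eb–Gb–Bb = Ebm and Ab–C–Eb = Ab all belong to that set. But Db–Fb–Ab is foreign: the diatonic I on degree 1 is Db, whereas Dbm comes from Db minor. It is labeled i.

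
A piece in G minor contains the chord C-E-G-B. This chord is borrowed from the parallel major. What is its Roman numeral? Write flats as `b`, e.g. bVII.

IVmaj7

The root C is the diatonic 4th degree of G minor; the borrowing shows in the chord quality. The diatonic chord on degree 4 would be Cm (iv), but C–E–G–B is the major-seventh chord from G major. As a borrowed chord it is labeled IVmaj7.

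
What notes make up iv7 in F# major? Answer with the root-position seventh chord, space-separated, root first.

The root, B, is scale degree 4 — the same note in F# major and F# minor; only the chord quality changes. Stacking thirds in F# minor on B gives B–D–F#–A.

B D F# A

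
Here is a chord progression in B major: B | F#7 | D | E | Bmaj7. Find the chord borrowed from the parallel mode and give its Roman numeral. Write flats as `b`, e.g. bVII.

In B major the diatonic chords are B, C#m, D#m, E, F#, G#m, A#dim. B, F#7, E and Bmaj7 all belong to that set. But D (D–F#–A) is foreign: the diatonic iii on degree 3 is D#m, whereas D comes from B minor. It is labeled bIII.

bIII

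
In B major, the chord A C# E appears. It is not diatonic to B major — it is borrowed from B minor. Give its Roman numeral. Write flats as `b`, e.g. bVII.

In B major scale degree 7 is A#; A is its lowered form, from B minor. A–C#–E is a major chord — the form found in B minor, not the diatonic vii° (A#dim). Borrowed into B major it is written bVII.

bVII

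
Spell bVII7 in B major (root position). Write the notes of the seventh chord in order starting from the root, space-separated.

The root of bVII7 is the lowered 7th degree: A# becomes A. In B minor the chord on A is A–C#–E–G.

A C# E G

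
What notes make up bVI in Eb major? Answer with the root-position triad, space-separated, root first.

bVI is built on the lowered scale degree 6. In Eb major degree 6 is C; lowered it becomes Cb. Stacking thirds in Eb minor on Cb gives Cb–Eb–Gb.

Cb Eb Gb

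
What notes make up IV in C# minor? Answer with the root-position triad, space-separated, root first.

The root, F#, is scale degree 4 — the same note in C# minor and C# major; only the chord quality changes. Stacking thirds in C# major on F# gives F#–A#–C#.

F# A# C#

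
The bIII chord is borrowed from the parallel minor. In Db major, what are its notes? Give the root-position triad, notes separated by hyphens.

Scale degree 3 in Db major is F. bIII uses the lowered form, Fb, taken from Db minor. Building the major chord from the parallel minor on Fb: Fb–Ab–Cb.

Fb-Ab-Cb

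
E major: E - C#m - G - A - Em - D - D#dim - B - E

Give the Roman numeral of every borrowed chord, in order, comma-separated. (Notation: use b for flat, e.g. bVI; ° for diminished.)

bIII, i, bVII

The diatonic triads in E major are E, F#m, G#m, A, B, C#m, D#dim. E, C#m, A, D#dim and B are all diatonic. G (G–B–D) is not: scale degree 3 in E major carries G#m (iii). In E minor the chord on that degree is G, so here it functions as bIII, borrowed from the parallel minor. But Em (E–G–B) is foreign: the diatonic I on degree 1 is E, whereas Em comes from E minor. It is labeled i. D (D–F#–A) doesn't fit — on degree 7 E major would have D#dim (vii°). D is the degree-7 chord of E minor, so it is the borrowed bVII.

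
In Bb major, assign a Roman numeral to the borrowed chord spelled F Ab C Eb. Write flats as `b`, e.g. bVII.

The root F is the diatonic 5th degree of Bb major; the borrowing shows in the chord quality. F–Ab–C–Eb is a minor-seventh chord — the form found in Bb minor, not the diatonic V (F). Borrowed into Bb major it is written v7.

v7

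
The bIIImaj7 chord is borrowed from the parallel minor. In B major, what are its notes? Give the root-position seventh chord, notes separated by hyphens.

Scale degree 3 in B major is D#. bIIImaj7 uses the lowered form, D, taken from B minor. Stacking thirds in B minor on D gives D–F#–A–C#.

D-F#-A-C#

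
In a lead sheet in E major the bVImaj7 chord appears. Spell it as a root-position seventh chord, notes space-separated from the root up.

C E G B

The root of bVImaj7 is the lowered 6th degree: C# becomes C. Building the major-seventh chord from the parallel minor on C: C–E–G–B.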